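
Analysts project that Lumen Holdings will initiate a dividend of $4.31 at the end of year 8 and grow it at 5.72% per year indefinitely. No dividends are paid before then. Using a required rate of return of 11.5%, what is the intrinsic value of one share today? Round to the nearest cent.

Deferred-dividend DDM. At t=7 the remaining stream is a growing perpetuity with first payment D_8 = 4.31.
V_7 = D_8/(r−g) = 4.31/(0.115−0.0572) = 74.5675
P₀ = V_7/(1+r)^7 = 74.5675/(1+0.115)^7 = 34.8037

$34.80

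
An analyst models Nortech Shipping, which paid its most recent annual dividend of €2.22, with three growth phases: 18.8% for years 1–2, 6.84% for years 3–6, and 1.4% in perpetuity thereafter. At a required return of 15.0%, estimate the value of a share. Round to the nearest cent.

Three-stage DDM. Project D₁…D_6; terminal Gordon value at t=6 with g = 0.014; discount at r = 0.15.
D_1 = 2.6374
D_2 = 3.1332
D_3 = 3.3475
D_4 = 3.5765
D_5 = 3.8211
D_6 = 4.0825
TV_6 = 4.1396/(0.15−0.014) = 30.4383
P₀ = Σ Dₜ/(1+r)ᵗ + TV_6/(1+r)^6 = 25.7324

€25.73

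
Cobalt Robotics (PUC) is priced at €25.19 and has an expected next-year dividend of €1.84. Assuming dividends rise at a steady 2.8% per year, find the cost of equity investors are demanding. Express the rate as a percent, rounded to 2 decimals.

10.10%

Rearranging the constant-growth DDM: r = D₁/P₀ + g.
r = 1.8400 / 25.19 + 0.028 = 0.07304 + 0.028 = 0.10104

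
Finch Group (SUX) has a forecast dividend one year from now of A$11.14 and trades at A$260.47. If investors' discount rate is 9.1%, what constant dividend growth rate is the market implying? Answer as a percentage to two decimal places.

4.82%

From P₀ = D₁/(r − g), the implied growth is g = r − D₁/P₀.
g = 0.091 − 11.14/260.47 = 0.091 − 0.04277 = 0.04823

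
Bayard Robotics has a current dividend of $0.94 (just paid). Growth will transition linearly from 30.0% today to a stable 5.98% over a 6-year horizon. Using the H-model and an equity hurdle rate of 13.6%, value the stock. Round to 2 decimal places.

H-model: P₀ = D₀[(1+g_L) + H(g_S−g_L)]/(r−g_L), with H = 6/2 = 3.
P₀ = 0.94 × [(1+0.0598) + 3×(0.3−0.0598)] / (0.136−0.0598)
   = 0.94 × 1.7804 / 0.0762 = 21.9629

$21.96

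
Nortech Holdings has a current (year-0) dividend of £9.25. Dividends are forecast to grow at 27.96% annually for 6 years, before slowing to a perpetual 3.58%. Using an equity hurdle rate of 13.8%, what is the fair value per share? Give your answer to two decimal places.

Two-stage DDM. Project D₁…D_6 at 0.2796, terminal growth 0.0358, discount at r = 0.138.
D_1 = 11.8363
D_2 = 15.1457
D_3 = 19.3805
D_4 = 24.7993
D_5 = 31.7331
D_6 = 40.6057
Terminal value at t=6: TV = D_7/(r−g) = 42.0594/(0.138−0.0358) = 411.5401
P₀ = 11.8363/(1+0.138)^1 + 15.1457/(1+0.138)^2 + 19.3805/(1+0.138)^3 + 24.7993/(1+0.138)^4 + 31.7331/(1+0.138)^5 + 40.6057/(1+0.138)^6 + 411.5401/(1+0.138)^6 = 274.8329

£274.83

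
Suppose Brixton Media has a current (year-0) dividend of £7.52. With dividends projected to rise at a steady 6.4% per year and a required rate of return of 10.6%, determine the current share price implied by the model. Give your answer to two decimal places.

Gordon growth model: P₀ = D₁/(r − g). D₁ = 7.52 × (1 + 0.064) = 8.0013.
P₀ = 8.0013 / (0.106 − 0.064) = 8.0013 / 0.042 = 190.5067

£190.51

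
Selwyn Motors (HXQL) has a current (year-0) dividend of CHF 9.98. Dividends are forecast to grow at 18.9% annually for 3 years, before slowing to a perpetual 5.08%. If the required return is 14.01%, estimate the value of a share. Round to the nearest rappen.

CHF 165.79

Two-stage DDM. Project D₁…D_3 at 0.189, terminal growth 0.0508, discount at r = 0.1401.
D_1 = 11.8662
D_2 = 14.1089
D_3 = 16.7755
Terminal value at t=3: TV = D_4/(r−g) = 17.6277/(0.1401−0.0508) = 197.3989
P₀ = 11.8662/(1+0.1401)^1 + 14.1089/(1+0.1401)^2 + 16.7755/(1+0.1401)^3 + 197.3989/(1+0.1401)^3 = 165.7861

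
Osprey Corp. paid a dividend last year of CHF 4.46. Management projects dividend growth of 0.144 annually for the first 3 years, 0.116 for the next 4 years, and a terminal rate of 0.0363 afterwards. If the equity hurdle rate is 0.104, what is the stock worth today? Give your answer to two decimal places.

Three-stage DDM. Project D₁…D_7; terminal Gordon value at t=7 with g = 0.0363; discount at r = 0.104.
D_1 = 5.1022
D_2 = 5.8370
D_3 = 6.6775
D_4 = 7.4521
D_5 = 8.3165
D_6 = 9.2812
D_7 = 10.3579
TV_7 = 10.7338/(0.104−0.0363) = 158.5501
P₀ = Σ Dₜ/(1+r)ᵗ + TV_7/(1+r)^7 = 114.0888

CHF 114.09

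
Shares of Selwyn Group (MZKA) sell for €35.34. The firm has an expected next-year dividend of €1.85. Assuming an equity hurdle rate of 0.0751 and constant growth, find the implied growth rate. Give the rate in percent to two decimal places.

From P₀ = D₁/(r − g), the implied growth is g = r − D₁/P₀.
g = 0.0751 − 1.85/35.34 = 0.0751 − 0.05235 = 0.02275

2.28%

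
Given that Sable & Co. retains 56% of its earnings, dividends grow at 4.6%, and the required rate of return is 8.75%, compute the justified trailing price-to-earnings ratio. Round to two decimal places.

11.09

Payout ratio b = 1 − 0.56 = 0.44.
Justified trailing P/E = b(1+g)/(r−g) = 0.44×(1+0.046)/(0.0875−0.046) = 11.0901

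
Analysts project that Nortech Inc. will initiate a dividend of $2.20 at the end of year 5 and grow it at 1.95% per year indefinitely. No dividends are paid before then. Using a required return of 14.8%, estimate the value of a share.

Deferred-dividend DDM. At t=4 the remaining stream is a growing perpetuity with first payment D_5 = 2.20.
V_4 = D_5/(r−g) = 2.20/(0.148−0.0195) = 17.1206
P₀ = V_4/(1+r)^4 = 17.1206/(1+0.148)^4 = 9.8572

$9.86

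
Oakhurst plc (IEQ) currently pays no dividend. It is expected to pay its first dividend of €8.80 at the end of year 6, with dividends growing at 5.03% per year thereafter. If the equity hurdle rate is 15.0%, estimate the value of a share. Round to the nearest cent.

Deferred-dividend DDM. At t=5 the remaining stream is a growing perpetuity with first payment D_6 = 8.80.
V_5 = D_6/(r−g) = 8.80/(0.15−0.0503) = 88.2648
P₀ = V_5/(1+r)^5 = 88.2648/(1+0.15)^5 = 43.8832

€43.88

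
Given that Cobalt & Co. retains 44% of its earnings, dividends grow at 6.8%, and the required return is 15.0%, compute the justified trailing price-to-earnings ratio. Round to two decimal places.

Payout ratio b = 1 − 0.44 = 0.56.
Justified trailing P/E = b(1+g)/(r−g) = 0.56×(1+0.068)/(0.15−0.068) = 7.2937

7.29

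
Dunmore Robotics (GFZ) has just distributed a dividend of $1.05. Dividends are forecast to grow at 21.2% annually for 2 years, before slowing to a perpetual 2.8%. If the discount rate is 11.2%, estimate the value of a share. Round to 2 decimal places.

Two-stage DDM. Project D₁…D_2 at 0.212, terminal growth 0.028, discount at r = 0.112.
D_1 = 1.2726
D_2 = 1.5424
Terminal value at t=2: TV = D_3/(r−g) = 1.5856/(0.112−0.028) = 18.8759
P₀ = 1.2726/(1+0.112)^1 + 1.5424/(1+0.112)^2 + 18.8759/(1+0.112)^2 = 17.6568

$17.66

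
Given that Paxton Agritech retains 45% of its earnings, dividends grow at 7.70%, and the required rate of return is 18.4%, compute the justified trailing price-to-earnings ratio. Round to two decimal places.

Payout ratio b = 1 − 0.45 = 0.55.
Justified trailing P/E = b(1+g)/(r−g) = 0.55×(1+0.077)/(0.184−0.077) = 5.5360

5.54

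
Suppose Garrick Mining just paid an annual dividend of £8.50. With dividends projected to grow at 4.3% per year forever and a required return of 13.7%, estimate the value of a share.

Gordon growth model: P₀ = D₁/(r − g). D₁ = 8.50 × (1 + 0.043) = 8.8655.
P₀ = 8.8655 / (0.137 − 0.043) = 8.8655 / 0.094 = 94.3138

£94.31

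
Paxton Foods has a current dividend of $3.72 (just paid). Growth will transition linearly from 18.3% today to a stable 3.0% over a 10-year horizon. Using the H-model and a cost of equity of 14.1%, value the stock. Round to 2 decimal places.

$60.16

H-model: P₀ = D₀[(1+g_L) + H(g_S−g_L)]/(r−g_L), with H = 10/2 = 5.
P₀ = 3.72 × [(1+0.03) + 5×(0.183−0.03)] / (0.141−0.03)
   = 3.72 × 1.7950 / 0.111 = 60.1568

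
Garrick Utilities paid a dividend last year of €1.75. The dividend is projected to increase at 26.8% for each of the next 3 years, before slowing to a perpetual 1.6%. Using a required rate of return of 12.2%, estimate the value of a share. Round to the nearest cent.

Two-stage DDM. Project D₁…D_3 at 0.268, terminal growth 0.016, discount at r = 0.122.
D_1 = 2.2190
D_2 = 2.8137
D_3 = 3.5678
Terminal value at t=3: TV = D_4/(r−g) = 3.6248/(0.122−0.016) = 34.1967
P₀ = 2.2190/(1+0.122)^1 + 2.8137/(1+0.122)^2 + 3.5678/(1+0.122)^3 + 34.1967/(1+0.122)^3 = 30.9493

€30.95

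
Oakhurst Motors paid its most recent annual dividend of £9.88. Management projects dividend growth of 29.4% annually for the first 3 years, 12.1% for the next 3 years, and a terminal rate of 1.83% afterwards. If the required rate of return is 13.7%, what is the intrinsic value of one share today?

£200.82

Three-stage DDM. Project D₁…D_6; terminal Gordon value at t=6 with g = 0.0183; discount at r = 0.137.
D_1 = 12.7847
D_2 = 16.5434
D_3 = 21.4072
D_4 = 23.9975
D_5 = 26.9012
D_6 = 30.1562
TV_6 = 30.7081/(0.137−0.0183) = 258.7031
P₀ = Σ Dₜ/(1+r)ᵗ + TV_6/(1+r)^6 = 200.8186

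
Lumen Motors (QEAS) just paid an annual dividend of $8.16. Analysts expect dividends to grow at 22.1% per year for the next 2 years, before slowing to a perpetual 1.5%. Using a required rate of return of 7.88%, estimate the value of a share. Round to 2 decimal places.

Two-stage DDM. Project D₁…D_2 at 0.221, terminal growth 0.015, discount at r = 0.0788.
D_1 = 9.9634
D_2 = 12.1653
Terminal value at t=2: TV = D_3/(r−g) = 12.3477/(0.0788−0.015) = 193.5383
P₀ = 9.9634/(1+0.0788)^1 + 12.1653/(1+0.0788)^2 + 193.5383/(1+0.0788)^2 = 185.9858

$185.99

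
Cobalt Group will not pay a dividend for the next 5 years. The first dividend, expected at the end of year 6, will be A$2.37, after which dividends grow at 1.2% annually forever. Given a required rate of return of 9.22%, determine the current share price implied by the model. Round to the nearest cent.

A$19.01

Deferred-dividend DDM. At t=5 the remaining stream is a growing perpetuity with first payment D_6 = 2.37.
V_5 = D_6/(r−g) = 2.37/(0.0922−0.012) = 29.5511
P₀ = V_5/(1+r)^5 = 29.5511/(1+0.0922)^5 = 19.0135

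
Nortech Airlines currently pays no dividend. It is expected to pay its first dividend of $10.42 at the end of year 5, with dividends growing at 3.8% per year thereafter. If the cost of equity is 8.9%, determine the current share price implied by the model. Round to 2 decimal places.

$145.27

Deferred-dividend DDM. At t=4 the remaining stream is a growing perpetuity with first payment D_5 = 10.42.
V_4 = D_5/(r−g) = 10.42/(0.089−0.038) = 204.3137
P₀ = V_4/(1+r)^4 = 204.3137/(1+0.089)^4 = 145.2734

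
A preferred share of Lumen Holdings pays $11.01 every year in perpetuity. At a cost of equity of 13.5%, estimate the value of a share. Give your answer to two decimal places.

Zero-growth DDM (perpetuity): P₀ = D/r = 11.01 / 0.135 = 81.5556

$81.56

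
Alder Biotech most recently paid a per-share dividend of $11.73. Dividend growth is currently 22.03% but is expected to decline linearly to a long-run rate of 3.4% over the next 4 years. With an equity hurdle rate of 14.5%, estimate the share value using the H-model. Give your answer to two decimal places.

$148.64

H-model: P₀ = D₀[(1+g_L) + H(g_S−g_L)]/(r−g_L), with H = 4/2 = 2.
P₀ = 11.73 × [(1+0.034) + 2×(0.2203−0.034)] / (0.145−0.034)
   = 11.73 × 1.4066 / 0.111 = 148.6434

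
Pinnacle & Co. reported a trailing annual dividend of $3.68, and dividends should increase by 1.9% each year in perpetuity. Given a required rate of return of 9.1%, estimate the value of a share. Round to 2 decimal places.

$52.08

Gordon growth model: P₀ = D₁/(r − g). D₁ = 3.68 × (1 + 0.019) = 3.7499.
P₀ = 3.7499 / (0.091 − 0.019) = 3.7499 / 0.072 = 52.0822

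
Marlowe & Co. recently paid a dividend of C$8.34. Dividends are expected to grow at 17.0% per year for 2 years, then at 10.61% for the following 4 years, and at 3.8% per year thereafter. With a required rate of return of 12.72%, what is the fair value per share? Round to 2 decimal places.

Three-stage DDM. Project D₁…D_6; terminal Gordon value at t=6 with g = 0.038; discount at r = 0.1272.
D_1 = 9.7578
D_2 = 11.4166
D_3 = 12.6279
D_4 = 13.9678
D_5 = 15.4497
D_6 = 17.0889
TV_6 = 17.7383/(0.1272−0.038) = 198.8602
P₀ = Σ Dₜ/(1+r)ᵗ + TV_6/(1+r)^6 = 148.8814

C$148.88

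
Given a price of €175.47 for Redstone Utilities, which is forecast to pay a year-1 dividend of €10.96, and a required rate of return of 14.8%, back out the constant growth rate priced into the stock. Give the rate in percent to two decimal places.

From P₀ = D₁/(r − g), the implied growth is g = r − D₁/P₀.
g = 0.148 − 10.96/175.47 = 0.148 − 0.06246 = 0.08554

8.55%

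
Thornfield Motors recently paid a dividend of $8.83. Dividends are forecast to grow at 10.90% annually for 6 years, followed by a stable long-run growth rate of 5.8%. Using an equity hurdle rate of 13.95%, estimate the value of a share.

Two-stage DDM. Project D₁…D_6 at 0.109, terminal growth 0.058, discount at r = 0.1395.
D_1 = 9.7925
D_2 = 10.8598
D_3 = 12.0436
D_4 = 13.3563
D_5 = 14.8122
D_6 = 16.4267
Terminal value at t=6: TV = D_7/(r−g) = 17.3794/(0.1395−0.058) = 213.2446
P₀ = 9.7925/(1+0.1395)^1 + 10.8598/(1+0.1395)^2 + 12.0436/(1+0.1395)^3 + 13.3563/(1+0.1395)^4 + 14.8122/(1+0.1395)^5 + 16.4267/(1+0.1395)^6 + 213.2446/(1+0.1395)^6 = 145.6398

$145.64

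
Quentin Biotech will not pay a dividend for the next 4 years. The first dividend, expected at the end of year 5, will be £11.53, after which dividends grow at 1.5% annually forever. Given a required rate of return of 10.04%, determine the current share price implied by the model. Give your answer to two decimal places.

£92.08

Deferred-dividend DDM. At t=4 the remaining stream is a growing perpetuity with first payment D_5 = 11.53.
V_4 = D_5/(r−g) = 11.53/(0.1004−0.015) = 135.0117
P₀ = V_4/(1+r)^4 = 135.0117/(1+0.1004)^4 = 92.0808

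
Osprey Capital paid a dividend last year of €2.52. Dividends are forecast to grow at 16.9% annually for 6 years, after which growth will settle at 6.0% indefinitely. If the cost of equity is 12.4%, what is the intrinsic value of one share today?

€70.21

Two-stage DDM. Project D₁…D_6 at 0.169, terminal growth 0.06, discount at r = 0.124.
D_1 = 2.9459
D_2 = 3.4437
D_3 = 4.0257
D_4 = 4.7061
D_5 = 5.5014
D_6 = 6.4311
Terminal value at t=6: TV = D_7/(r−g) = 6.8170/(0.124−0.06) = 106.5157
P₀ = 2.9459/(1+0.124)^1 + 3.4437/(1+0.124)^2 + 4.0257/(1+0.124)^3 + 4.7061/(1+0.124)^4 + 5.5014/(1+0.124)^5 + 6.4311/(1+0.124)^6 + 106.5157/(1+0.124)^6 = 70.2079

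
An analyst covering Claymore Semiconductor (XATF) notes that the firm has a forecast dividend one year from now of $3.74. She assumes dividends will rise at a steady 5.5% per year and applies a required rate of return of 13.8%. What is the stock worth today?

$45.06

Gordon growth model: P₀ = D₁/(r − g), with D₁ = 3.74 given directly.
P₀ = 3.7400 / (0.138 − 0.055) = 3.7400 / 0.083 = 45.0602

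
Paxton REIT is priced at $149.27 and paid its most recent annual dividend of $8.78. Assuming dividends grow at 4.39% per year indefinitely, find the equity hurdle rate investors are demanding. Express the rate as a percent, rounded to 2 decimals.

10.53%

Rearranging the constant-growth DDM: r = D₁/P₀ + g.
D₁ = 8.78 × (1 + 0.0439) = 9.1654.
r = 9.1654 / 149.27 + 0.0439 = 0.06140 + 0.0439 = 0.10530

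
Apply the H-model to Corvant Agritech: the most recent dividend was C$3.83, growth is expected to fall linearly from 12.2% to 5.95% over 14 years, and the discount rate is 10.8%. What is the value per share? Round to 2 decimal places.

C$118.22

H-model: P₀ = D₀[(1+g_L) + H(g_S−g_L)]/(r−g_L), with H = 14/2 = 7.
P₀ = 3.83 × [(1+0.0595) + 7×(0.122−0.0595)] / (0.108−0.0595)
   = 3.83 × 1.4970 / 0.0485 = 118.2167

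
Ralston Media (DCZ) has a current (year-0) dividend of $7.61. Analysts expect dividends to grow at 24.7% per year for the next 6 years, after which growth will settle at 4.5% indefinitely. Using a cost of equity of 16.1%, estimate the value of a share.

$164.33

Two-stage DDM. Project D₁…D_6 at 0.247, terminal growth 0.045, discount at r = 0.161.
D_1 = 9.4897
D_2 = 11.8336
D_3 = 14.7565
D_4 = 18.4014
D_5 = 22.9465
D_6 = 28.6143
Terminal value at t=6: TV = D_7/(r−g) = 29.9020/(0.161−0.045) = 257.7755
P₀ = 9.4897/(1+0.161)^1 + 11.8336/(1+0.161)^2 + 14.7565/(1+0.161)^3 + 18.4014/(1+0.161)^4 + 22.9465/(1+0.161)^5 + 28.6143/(1+0.161)^6 + 257.7755/(1+0.161)^6 = 164.3288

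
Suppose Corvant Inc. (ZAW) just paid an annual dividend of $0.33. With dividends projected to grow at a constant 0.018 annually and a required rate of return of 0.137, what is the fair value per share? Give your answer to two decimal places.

$2.82

Gordon growth model: P₀ = D₁/(r − g). D₁ = 0.33 × (1 + 0.018) = 0.3359.
P₀ = 0.3359 / (0.137 − 0.018) = 0.3359 / 0.119 = 2.8230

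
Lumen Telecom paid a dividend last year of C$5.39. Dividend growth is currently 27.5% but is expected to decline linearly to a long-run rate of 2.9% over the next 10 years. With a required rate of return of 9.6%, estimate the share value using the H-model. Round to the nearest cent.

H-model: P₀ = D₀[(1+g_L) + H(g_S−g_L)]/(r−g_L), with H = 10/2 = 5.
P₀ = 5.39 × [(1+0.029) + 5×(0.275−0.029)] / (0.096−0.029)
   = 5.39 × 2.2590 / 0.067 = 181.7315

C$181.73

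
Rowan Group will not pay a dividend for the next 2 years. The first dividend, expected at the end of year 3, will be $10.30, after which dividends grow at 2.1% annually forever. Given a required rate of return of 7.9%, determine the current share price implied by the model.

Deferred-dividend DDM. At t=2 the remaining stream is a growing perpetuity with first payment D_3 = 10.30.
V_2 = D_3/(r−g) = 10.30/(0.079−0.021) = 177.5862
P₀ = V_2/(1+r)^2 = 177.5862/(1+0.079)^2 = 152.5339

$152.53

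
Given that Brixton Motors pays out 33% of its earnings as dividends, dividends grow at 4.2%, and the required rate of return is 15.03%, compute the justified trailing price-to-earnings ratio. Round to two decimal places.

Justified trailing P/E = b(1+g)/(r−g) = 0.33×(1+0.042)/(0.1503−0.042) = 3.1751

3.18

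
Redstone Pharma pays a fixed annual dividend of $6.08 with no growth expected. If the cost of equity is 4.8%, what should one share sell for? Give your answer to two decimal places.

Zero-growth DDM (perpetuity): P₀ = D/r = 6.08 / 0.048 = 126.6667

$126.67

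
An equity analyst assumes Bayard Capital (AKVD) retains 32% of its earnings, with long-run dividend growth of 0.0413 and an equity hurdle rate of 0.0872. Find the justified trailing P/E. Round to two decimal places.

15.43

Payout ratio b = 1 − 0.32 = 0.68.
Justified trailing P/E = b(1+g)/(r−g) = 0.68×(1+0.0413)/(0.0872−0.0413) = 15.4267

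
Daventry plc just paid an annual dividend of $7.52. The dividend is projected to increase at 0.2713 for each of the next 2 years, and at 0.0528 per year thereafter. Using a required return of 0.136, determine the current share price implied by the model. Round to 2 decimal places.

$137.01

Two-stage DDM. Project D₁…D_2 at 0.2713, terminal growth 0.0528, discount at r = 0.136.
D_1 = 9.5602
D_2 = 12.1539
Terminal value at t=2: TV = D_3/(r−g) = 12.7956/(0.136−0.0528) = 153.7930
P₀ = 9.5602/(1+0.136)^1 + 12.1539/(1+0.136)^2 + 153.7930/(1+0.136)^2 = 137.0072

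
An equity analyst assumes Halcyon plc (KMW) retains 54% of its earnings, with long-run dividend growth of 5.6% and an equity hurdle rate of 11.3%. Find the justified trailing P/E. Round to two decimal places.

Payout ratio b = 1 − 0.54 = 0.46.
Justified trailing P/E = b(1+g)/(r−g) = 0.46×(1+0.056)/(0.113−0.056) = 8.5221

8.52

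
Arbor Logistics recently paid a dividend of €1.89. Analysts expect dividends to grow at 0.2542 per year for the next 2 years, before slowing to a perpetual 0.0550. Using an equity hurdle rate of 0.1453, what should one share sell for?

Two-stage DDM. Project D₁…D_2 at 0.2542, terminal growth 0.055, discount at r = 0.1453.
D_1 = 2.3704
D_2 = 2.9730
Terminal value at t=2: TV = D_3/(r−g) = 3.1365/(0.1453−0.055) = 34.7344
P₀ = 2.3704/(1+0.1453)^1 + 2.9730/(1+0.1453)^2 + 34.7344/(1+0.1453)^2 = 30.8164

€30.82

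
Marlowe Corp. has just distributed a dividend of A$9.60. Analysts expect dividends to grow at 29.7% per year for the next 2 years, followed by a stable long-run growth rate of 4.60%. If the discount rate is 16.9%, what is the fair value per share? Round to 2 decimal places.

A$122.96

Two-stage DDM. Project D₁…D_2 at 0.297, terminal growth 0.046, discount at r = 0.169.
D_1 = 12.4512
D_2 = 16.1492
Terminal value at t=2: TV = D_3/(r−g) = 16.8921/(0.169−0.046) = 137.3339
P₀ = 12.4512/(1+0.169)^1 + 16.1492/(1+0.169)^2 + 137.3339/(1+0.169)^2 = 122.9646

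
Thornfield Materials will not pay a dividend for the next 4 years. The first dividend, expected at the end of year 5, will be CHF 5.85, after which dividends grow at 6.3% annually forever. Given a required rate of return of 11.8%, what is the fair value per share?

Deferred-dividend DDM. At t=4 the remaining stream is a growing perpetuity with first payment D_5 = 5.85.
V_4 = D_5/(r−g) = 5.85/(0.118−0.063) = 106.3636
P₀ = V_4/(1+r)^4 = 106.3636/(1+0.118)^4 = 68.0810

CHF 68.08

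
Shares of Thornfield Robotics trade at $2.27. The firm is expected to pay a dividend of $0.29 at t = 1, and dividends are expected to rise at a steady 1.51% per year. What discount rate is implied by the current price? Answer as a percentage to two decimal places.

14.29%

Rearranging the constant-growth DDM: r = D₁/P₀ + g.
r = 0.2900 / 2.27 + 0.0151 = 0.12775 + 0.0151 = 0.14285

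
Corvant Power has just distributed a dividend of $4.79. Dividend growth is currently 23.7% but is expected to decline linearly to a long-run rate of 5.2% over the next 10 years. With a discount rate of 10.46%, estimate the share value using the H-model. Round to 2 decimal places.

$180.03

H-model: P₀ = D₀[(1+g_L) + H(g_S−g_L)]/(r−g_L), with H = 10/2 = 5.
P₀ = 4.79 × [(1+0.052) + 5×(0.237−0.052)] / (0.1046−0.052)
   = 4.79 × 1.9770 / 0.0526 = 180.0348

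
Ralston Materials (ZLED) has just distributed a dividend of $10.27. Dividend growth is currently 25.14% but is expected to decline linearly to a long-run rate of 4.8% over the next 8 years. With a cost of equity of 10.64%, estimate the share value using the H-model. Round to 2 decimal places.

H-model: P₀ = D₀[(1+g_L) + H(g_S−g_L)]/(r−g_L), with H = 8/2 = 4.
P₀ = 10.27 × [(1+0.048) + 4×(0.2514−0.048)] / (0.1064−0.048)
   = 10.27 × 1.8616 / 0.0584 = 327.3738

$327.37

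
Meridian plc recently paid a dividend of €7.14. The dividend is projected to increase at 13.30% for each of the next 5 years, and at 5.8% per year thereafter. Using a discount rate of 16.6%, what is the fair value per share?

Two-stage DDM. Project D₁…D_5 at 0.133, terminal growth 0.058, discount at r = 0.166.
D_1 = 8.0896
D_2 = 9.1655
D_3 = 10.3846
D_4 = 11.7657
D_5 = 13.3305
Terminal value at t=5: TV = D_6/(r−g) = 14.1037/(0.166−0.058) = 130.5899
P₀ = 8.0896/(1+0.166)^1 + 9.1655/(1+0.166)^2 + 10.3846/(1+0.166)^3 + 11.7657/(1+0.166)^4 + 13.3305/(1+0.166)^5 + 130.5899/(1+0.166)^5 = 93.3731

€93.37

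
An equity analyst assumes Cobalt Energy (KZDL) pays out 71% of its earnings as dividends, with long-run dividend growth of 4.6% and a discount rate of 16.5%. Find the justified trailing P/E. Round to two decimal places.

6.24

Justified trailing P/E = b(1+g)/(r−g) = 0.71×(1+0.046)/(0.165−0.046) = 6.2408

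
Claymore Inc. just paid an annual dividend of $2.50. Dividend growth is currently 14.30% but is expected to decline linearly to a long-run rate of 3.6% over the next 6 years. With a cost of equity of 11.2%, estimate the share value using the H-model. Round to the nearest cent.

$44.64

H-model: P₀ = D₀[(1+g_L) + H(g_S−g_L)]/(r−g_L), with H = 6/2 = 3.
P₀ = 2.50 × [(1+0.036) + 3×(0.143−0.036)] / (0.112−0.036)
   = 2.50 × 1.3570 / 0.076 = 44.6382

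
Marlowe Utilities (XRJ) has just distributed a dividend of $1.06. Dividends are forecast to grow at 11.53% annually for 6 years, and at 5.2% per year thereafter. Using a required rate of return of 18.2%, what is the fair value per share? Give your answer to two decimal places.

$11.27

Two-stage DDM. Project D₁…D_6 at 0.1153, terminal growth 0.052, discount at r = 0.182.
D_1 = 1.1822
D_2 = 1.3185
D_3 = 1.4706
D_4 = 1.6401
D_5 = 1.8292
D_6 = 2.0401
Terminal value at t=6: TV = D_7/(r−g) = 2.1462/(0.182−0.052) = 16.5093
P₀ = 1.1822/(1+0.182)^1 + 1.3185/(1+0.182)^2 + 1.4706/(1+0.182)^3 + 1.6401/(1+0.182)^4 + 1.8292/(1+0.182)^5 + 2.0401/(1+0.182)^6 + 16.5093/(1+0.182)^6 = 11.2693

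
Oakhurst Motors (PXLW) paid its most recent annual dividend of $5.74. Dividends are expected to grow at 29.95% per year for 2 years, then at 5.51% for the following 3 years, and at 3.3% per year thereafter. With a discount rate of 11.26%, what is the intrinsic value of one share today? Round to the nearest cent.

$122.34

Three-stage DDM. Project D₁…D_5; terminal Gordon value at t=5 with g = 0.033; discount at r = 0.1126.
D_1 = 7.4591
D_2 = 9.6931
D_3 = 10.2272
D_4 = 10.7908
D_5 = 11.3853
TV_5 = 11.7610/(0.1126−0.033) = 147.7517
P₀ = Σ Dₜ/(1+r)ᵗ + TV_5/(1+r)^5 = 122.3442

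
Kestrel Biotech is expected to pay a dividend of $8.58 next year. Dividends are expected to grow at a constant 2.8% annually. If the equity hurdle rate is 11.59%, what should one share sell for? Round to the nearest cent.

Gordon growth model: P₀ = D₁/(r − g), with D₁ = 8.58 given directly.
P₀ = 8.5800 / (0.1159 − 0.028) = 8.5800 / 0.0879 = 97.6109

$97.61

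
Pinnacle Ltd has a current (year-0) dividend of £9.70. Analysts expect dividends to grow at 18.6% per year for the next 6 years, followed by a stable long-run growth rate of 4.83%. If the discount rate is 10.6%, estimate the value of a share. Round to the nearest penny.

Two-stage DDM. Project D₁…D_6 at 0.186, terminal growth 0.0483, discount at r = 0.106.
D_1 = 11.5042
D_2 = 13.6440
D_3 = 16.1818
D_4 = 19.1916
D_5 = 22.7612
D_6 = 26.9948
Terminal value at t=6: TV = D_7/(r−g) = 28.2986/(0.106−0.0483) = 490.4442
P₀ = 11.5042/(1+0.106)^1 + 13.6440/(1+0.106)^2 + 16.1818/(1+0.106)^3 + 19.1916/(1+0.106)^4 + 22.7612/(1+0.106)^5 + 26.9948/(1+0.106)^6 + 490.4442/(1+0.106)^6 = 342.7978

£342.80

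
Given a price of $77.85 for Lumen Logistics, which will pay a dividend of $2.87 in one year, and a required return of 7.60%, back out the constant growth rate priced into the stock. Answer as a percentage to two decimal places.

From P₀ = D₁/(r − g), the implied growth is g = r − D₁/P₀.
g = 0.076 − 2.87/77.85 = 0.076 − 0.03687 = 0.03913

3.91%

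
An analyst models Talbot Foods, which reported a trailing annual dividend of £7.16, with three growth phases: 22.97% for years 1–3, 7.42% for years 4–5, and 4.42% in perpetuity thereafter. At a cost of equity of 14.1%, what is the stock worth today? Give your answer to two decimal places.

£127.07

Three-stage DDM. Project D₁…D_5; terminal Gordon value at t=5 with g = 0.0442; discount at r = 0.141.
D_1 = 8.8047
D_2 = 10.8271
D_3 = 13.3141
D_4 = 14.3020
D_5 = 15.3632
TV_5 = 16.0422/(0.141−0.0442) = 165.7254
P₀ = Σ Dₜ/(1+r)ᵗ + TV_5/(1+r)^5 = 127.0747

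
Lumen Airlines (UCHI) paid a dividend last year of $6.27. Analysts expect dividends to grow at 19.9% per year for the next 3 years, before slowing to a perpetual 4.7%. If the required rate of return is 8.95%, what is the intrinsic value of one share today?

Two-stage DDM. Project D₁…D_3 at 0.199, terminal growth 0.047, discount at r = 0.0895.
D_1 = 7.5177
D_2 = 9.0138
D_3 = 10.8075
Terminal value at t=3: TV = D_4/(r−g) = 11.3154/(0.0895−0.047) = 266.2458
P₀ = 7.5177/(1+0.0895)^1 + 9.0138/(1+0.0895)^2 + 10.8075/(1+0.0895)^3 + 266.2458/(1+0.0895)^3 = 228.7245

$228.72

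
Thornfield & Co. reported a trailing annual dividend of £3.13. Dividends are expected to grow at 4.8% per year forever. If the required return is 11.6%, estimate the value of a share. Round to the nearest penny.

£48.24

Gordon growth model: P₀ = D₁/(r − g). D₁ = 3.13 × (1 + 0.048) = 3.2802.
P₀ = 3.2802 / (0.116 − 0.048) = 3.2802 / 0.068 = 48.2388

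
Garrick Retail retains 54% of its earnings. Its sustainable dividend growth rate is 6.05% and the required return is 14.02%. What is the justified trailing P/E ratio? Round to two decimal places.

Payout ratio b = 1 − 0.54 = 0.46.
Justified trailing P/E = b(1+g)/(r−g) = 0.46×(1+0.0605)/(0.1402−0.0605) = 6.1208

6.12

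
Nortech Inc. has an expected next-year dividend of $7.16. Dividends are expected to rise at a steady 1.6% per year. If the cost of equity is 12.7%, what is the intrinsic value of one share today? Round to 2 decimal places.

Gordon growth model: P₀ = D₁/(r − g), with D₁ = 7.16 given directly.
P₀ = 7.1600 / (0.127 − 0.016) = 7.1600 / 0.111 = 64.5045

$64.50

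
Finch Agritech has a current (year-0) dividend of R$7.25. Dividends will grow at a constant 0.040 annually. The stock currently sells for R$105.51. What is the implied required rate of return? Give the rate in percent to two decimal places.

11.15%

Rearranging the constant-growth DDM: r = D₁/P₀ + g.
D₁ = 7.25 × (1 + 0.04) = 7.5400.
r = 7.5400 / 105.51 + 0.04 = 0.07146 + 0.04 = 0.11146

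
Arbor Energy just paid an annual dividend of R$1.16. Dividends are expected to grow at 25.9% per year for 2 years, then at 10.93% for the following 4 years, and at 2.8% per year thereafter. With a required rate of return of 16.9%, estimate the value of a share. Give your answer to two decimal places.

Three-stage DDM. Project D₁…D_6; terminal Gordon value at t=6 with g = 0.028; discount at r = 0.169.
D_1 = 1.4604
D_2 = 1.8387
D_3 = 2.0397
D_4 = 2.2626
D_5 = 2.5099
D_6 = 2.7842
TV_6 = 2.8622/(0.169−0.028) = 20.2992
P₀ = Σ Dₜ/(1+r)ᵗ + TV_6/(1+r)^6 = 15.2780

R$15.28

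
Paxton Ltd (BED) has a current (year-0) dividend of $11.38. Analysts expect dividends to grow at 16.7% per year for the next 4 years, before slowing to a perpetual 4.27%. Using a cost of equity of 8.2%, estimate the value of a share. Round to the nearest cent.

$463.78

Two-stage DDM. Project D₁…D_4 at 0.167, terminal growth 0.0427, discount at r = 0.082.
D_1 = 13.2805
D_2 = 15.4983
D_3 = 18.0865
D_4 = 21.1070
Terminal value at t=4: TV = D_5/(r−g) = 22.0082/(0.082−0.0427) = 560.0058
P₀ = 13.2805/(1+0.082)^1 + 15.4983/(1+0.082)^2 + 18.0865/(1+0.082)^3 + 21.1070/(1+0.082)^4 + 560.0058/(1+0.082)^4 = 463.7762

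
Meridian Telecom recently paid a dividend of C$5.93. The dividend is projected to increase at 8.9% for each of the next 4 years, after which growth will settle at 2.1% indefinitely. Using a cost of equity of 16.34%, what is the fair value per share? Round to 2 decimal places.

Two-stage DDM. Project D₁…D_4 at 0.089, terminal growth 0.021, discount at r = 0.1634.
D_1 = 6.4578
D_2 = 7.0325
D_3 = 7.6584
D_4 = 8.3400
Terminal value at t=4: TV = D_5/(r−g) = 8.5151/(0.1634−0.021) = 59.7974
P₀ = 6.4578/(1+0.1634)^1 + 7.0325/(1+0.1634)^2 + 7.6584/(1+0.1634)^3 + 8.3400/(1+0.1634)^4 + 59.7974/(1+0.1634)^4 = 52.8038

C$52.80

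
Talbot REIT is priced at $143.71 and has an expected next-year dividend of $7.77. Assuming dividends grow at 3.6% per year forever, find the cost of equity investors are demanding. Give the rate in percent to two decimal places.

Rearranging the constant-growth DDM: r = D₁/P₀ + g.
r = 7.7700 / 143.71 + 0.036 = 0.05407 + 0.036 = 0.09007

9.01%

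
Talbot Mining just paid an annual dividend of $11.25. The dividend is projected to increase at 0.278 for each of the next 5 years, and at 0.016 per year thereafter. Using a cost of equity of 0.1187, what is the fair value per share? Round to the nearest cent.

$301.91

Two-stage DDM. Project D₁…D_5 at 0.278, terminal growth 0.016, discount at r = 0.1187.
D_1 = 14.3775
D_2 = 18.3744
D_3 = 23.4825
D_4 = 30.0107
D_5 = 38.3537
Terminal value at t=5: TV = D_6/(r−g) = 38.9673/(0.1187−0.016) = 379.4286
P₀ = 14.3775/(1+0.1187)^1 + 18.3744/(1+0.1187)^2 + 23.4825/(1+0.1187)^3 + 30.0107/(1+0.1187)^4 + 38.3537/(1+0.1187)^5 + 379.4286/(1+0.1187)^5 = 301.9094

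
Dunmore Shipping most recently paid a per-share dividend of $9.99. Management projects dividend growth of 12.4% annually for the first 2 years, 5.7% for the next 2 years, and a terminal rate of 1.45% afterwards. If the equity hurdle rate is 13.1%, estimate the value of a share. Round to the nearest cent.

Three-stage DDM. Project D₁…D_4; terminal Gordon value at t=4 with g = 0.0145; discount at r = 0.131.
D_1 = 11.2288
D_2 = 12.6211
D_3 = 13.3405
D_4 = 14.1009
TV_4 = 14.3054/(0.131−0.0145) = 122.7932
P₀ = Σ Dₜ/(1+r)ᵗ + TV_4/(1+r)^4 = 112.6792

$112.68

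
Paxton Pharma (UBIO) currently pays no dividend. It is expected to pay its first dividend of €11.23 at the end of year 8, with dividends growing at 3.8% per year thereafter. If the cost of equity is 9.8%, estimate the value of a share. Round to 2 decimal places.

€97.28

Deferred-dividend DDM. At t=7 the remaining stream is a growing perpetuity with first payment D_8 = 11.23.
V_7 = D_8/(r−g) = 11.23/(0.098−0.038) = 187.1667
P₀ = V_7/(1+r)^7 = 187.1667/(1+0.098)^7 = 97.2774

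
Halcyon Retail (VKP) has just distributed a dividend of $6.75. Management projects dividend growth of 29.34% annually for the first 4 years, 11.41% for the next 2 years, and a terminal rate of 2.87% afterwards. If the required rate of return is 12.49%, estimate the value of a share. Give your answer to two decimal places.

Three-stage DDM. Project D₁…D_6; terminal Gordon value at t=6 with g = 0.0287; discount at r = 0.1249.
D_1 = 8.7305
D_2 = 11.2920
D_3 = 14.6050
D_4 = 18.8901
D_5 = 21.0455
D_6 = 23.4468
TV_6 = 24.1197/(0.1249−0.0287) = 250.7248
P₀ = Σ Dₜ/(1+r)ᵗ + TV_6/(1+r)^6 = 185.7390

$185.74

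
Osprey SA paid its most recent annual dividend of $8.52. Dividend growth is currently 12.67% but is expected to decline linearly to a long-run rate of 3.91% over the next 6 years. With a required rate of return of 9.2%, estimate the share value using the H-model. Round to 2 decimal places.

$209.68

H-model: P₀ = D₀[(1+g_L) + H(g_S−g_L)]/(r−g_L), with H = 6/2 = 3.
P₀ = 8.52 × [(1+0.0391) + 3×(0.1267−0.0391)] / (0.092−0.0391)
   = 8.52 × 1.3019 / 0.0529 = 209.6822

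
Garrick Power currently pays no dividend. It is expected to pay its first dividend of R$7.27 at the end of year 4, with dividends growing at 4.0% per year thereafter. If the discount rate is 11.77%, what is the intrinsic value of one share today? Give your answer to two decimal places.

R$67.01

Deferred-dividend DDM. At t=3 the remaining stream is a growing perpetuity with first payment D_4 = 7.27.
V_3 = D_4/(r−g) = 7.27/(0.1177−0.04) = 93.5650
P₀ = V_3/(1+r)^3 = 93.5650/(1+0.1177)^3 = 67.0097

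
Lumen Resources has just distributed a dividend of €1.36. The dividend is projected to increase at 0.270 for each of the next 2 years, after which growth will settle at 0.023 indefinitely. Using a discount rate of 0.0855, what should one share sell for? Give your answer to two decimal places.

Two-stage DDM. Project D₁…D_2 at 0.27, terminal growth 0.023, discount at r = 0.0855.
D_1 = 1.7272
D_2 = 2.1935
Terminal value at t=2: TV = D_3/(r−g) = 2.2440/(0.0855−0.023) = 35.9039
P₀ = 1.7272/(1+0.0855)^1 + 2.1935/(1+0.0855)^2 + 35.9039/(1+0.0855)^2 = 33.9234

€33.92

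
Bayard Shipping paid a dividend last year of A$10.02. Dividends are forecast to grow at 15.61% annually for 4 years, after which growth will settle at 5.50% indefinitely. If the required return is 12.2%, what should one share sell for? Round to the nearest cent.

Two-stage DDM. Project D₁…D_4 at 0.1561, terminal growth 0.055, discount at r = 0.122.
D_1 = 11.5841
D_2 = 13.3924
D_3 = 15.4830
D_4 = 17.8998
Terminal value at t=4: TV = D_5/(r−g) = 18.8843/(0.122−0.055) = 281.8558
P₀ = 11.5841/(1+0.122)^1 + 13.3924/(1+0.122)^2 + 15.4830/(1+0.122)^3 + 17.8998/(1+0.122)^4 + 281.8558/(1+0.122)^4 = 221.0700

A$221.07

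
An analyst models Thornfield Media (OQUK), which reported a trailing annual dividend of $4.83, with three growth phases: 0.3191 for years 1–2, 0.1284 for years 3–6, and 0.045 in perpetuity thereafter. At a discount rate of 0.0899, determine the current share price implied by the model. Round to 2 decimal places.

$233.00

Three-stage DDM. Project D₁…D_6; terminal Gordon value at t=6 with g = 0.045; discount at r = 0.0899.
D_1 = 6.3713
D_2 = 8.4043
D_3 = 9.4834
D_4 = 10.7011
D_5 = 12.0751
D_6 = 13.6256
TV_6 = 14.2387/(0.0899−0.045) = 317.1209
P₀ = Σ Dₜ/(1+r)ᵗ + TV_6/(1+r)^6 = 233.0030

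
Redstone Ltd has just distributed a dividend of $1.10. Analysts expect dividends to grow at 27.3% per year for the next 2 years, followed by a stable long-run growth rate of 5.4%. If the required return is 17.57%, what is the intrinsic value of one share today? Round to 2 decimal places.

$13.65

Two-stage DDM. Project D₁…D_2 at 0.273, terminal growth 0.054, discount at r = 0.1757.
D_1 = 1.4003
D_2 = 1.7826
Terminal value at t=2: TV = D_3/(r−g) = 1.8788/(0.1757−0.054) = 15.4383
P₀ = 1.4003/(1+0.1757)^1 + 1.7826/(1+0.1757)^2 + 15.4383/(1+0.1757)^2 = 13.6494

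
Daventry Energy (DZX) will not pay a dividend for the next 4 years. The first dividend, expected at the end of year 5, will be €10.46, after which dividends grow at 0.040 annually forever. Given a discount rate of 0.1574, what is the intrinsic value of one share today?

€49.65

Deferred-dividend DDM. At t=4 the remaining stream is a growing perpetuity with first payment D_5 = 10.46.
V_4 = D_5/(r−g) = 10.46/(0.1574−0.04) = 89.0971
P₀ = V_4/(1+r)^4 = 89.0971/(1+0.1574)^4 = 49.6512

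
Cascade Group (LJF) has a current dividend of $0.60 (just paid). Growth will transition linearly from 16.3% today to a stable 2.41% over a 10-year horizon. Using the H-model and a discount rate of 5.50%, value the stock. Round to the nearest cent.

H-model: P₀ = D₀[(1+g_L) + H(g_S−g_L)]/(r−g_L), with H = 10/2 = 5.
P₀ = 0.60 × [(1+0.0241) + 5×(0.163−0.0241)] / (0.055−0.0241)
   = 0.60 × 1.7186 / 0.0309 = 33.3709

$33.37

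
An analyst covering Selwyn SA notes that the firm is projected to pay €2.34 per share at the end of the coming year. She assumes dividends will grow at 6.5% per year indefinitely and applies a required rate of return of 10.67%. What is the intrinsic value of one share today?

€56.12

Gordon growth model: P₀ = D₁/(r − g), with D₁ = 2.34 given directly.
P₀ = 2.3400 / (0.1067 − 0.065) = 2.3400 / 0.0417 = 56.1151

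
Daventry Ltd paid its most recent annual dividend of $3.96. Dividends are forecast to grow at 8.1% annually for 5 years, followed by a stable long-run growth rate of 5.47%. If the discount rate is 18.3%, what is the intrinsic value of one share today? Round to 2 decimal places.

Two-stage DDM. Project D₁…D_5 at 0.081, terminal growth 0.0547, discount at r = 0.183.
D_1 = 4.2808
D_2 = 4.6275
D_3 = 5.0023
D_4 = 5.4075
D_5 = 5.8455
Terminal value at t=5: TV = D_6/(r−g) = 6.1653/(0.183−0.0547) = 48.0536
P₀ = 4.2808/(1+0.183)^1 + 4.6275/(1+0.183)^2 + 5.0023/(1+0.183)^3 + 5.4075/(1+0.183)^4 + 5.8455/(1+0.183)^5 + 48.0536/(1+0.183)^5 = 35.9701

$35.97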